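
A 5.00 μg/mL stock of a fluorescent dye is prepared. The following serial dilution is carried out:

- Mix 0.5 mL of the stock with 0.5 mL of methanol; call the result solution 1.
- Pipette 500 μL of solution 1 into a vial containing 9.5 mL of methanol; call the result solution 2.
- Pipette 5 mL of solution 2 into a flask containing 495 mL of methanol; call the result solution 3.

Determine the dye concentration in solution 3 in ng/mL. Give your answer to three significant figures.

1.25 ng/mL

Step 1: 0.5 mL + 0.5 mL = 1 mL total → factor 1/0.5 = 2
Step 2: 500 μL + 9.5 mL = 10000 μL total → factor 10000/500 = 20
Step 3: 5 mL + 495 mL = 500 mL total → factor 500/5 = 100
Overall dilution factor = 2 × 20 × 100 = 4000
Final = 5.00 μg/mL / 4000 = 0.001250 μg/mL = 1.25 ng/mL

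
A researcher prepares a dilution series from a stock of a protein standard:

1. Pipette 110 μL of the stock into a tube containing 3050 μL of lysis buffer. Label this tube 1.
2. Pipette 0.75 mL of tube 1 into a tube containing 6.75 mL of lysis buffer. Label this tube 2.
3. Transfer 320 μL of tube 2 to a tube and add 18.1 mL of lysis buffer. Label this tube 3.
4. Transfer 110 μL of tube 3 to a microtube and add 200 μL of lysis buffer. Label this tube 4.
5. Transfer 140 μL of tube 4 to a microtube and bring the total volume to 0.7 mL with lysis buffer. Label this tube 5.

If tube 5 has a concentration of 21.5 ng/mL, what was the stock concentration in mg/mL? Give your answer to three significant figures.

Step 1: 110 μL + 3050 μL = 3160 μL total → factor 3160/110 = 28.727
Step 2: 0.75 mL + 6.75 mL = 7.5 mL total → factor 7.5/0.75 = 10
Step 3: 320 μL + 18.1 mL = 18420 μL total → factor 18420/320 = 57.562
Step 4: 110 μL + 200 μL = 310 μL total → factor 310/110 = 2.8182
Step 5: 140 μL brought to 0.7 mL → factor 700/140 = 5
Overall dilution factor = 28.727 × 10 × 57.562 × 2.8182 × 5 = 2.3301 × 10^5
Stock = 21.5 ng/mL × 2.3301 × 10^5 = 5.010 × 10^6 ng/mL = 5.01 mg/mL

5.01 mg/mL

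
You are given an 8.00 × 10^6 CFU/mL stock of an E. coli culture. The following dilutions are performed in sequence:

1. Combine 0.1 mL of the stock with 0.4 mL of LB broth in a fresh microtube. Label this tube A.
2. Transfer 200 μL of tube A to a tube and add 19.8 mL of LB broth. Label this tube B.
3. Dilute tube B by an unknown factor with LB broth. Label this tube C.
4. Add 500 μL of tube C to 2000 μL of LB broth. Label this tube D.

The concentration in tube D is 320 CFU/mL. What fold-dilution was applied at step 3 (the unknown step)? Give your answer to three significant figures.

Step 1: 0.1 mL + 0.4 mL = 0.5 mL total → factor 0.5/0.1 = 5
Step 2: 200 μL + 19.8 mL = 20000 μL total → factor 20000/200 = 100
Step 3: unknown factor x
Step 4: 500 μL + 2000 μL = 2500 μL total → factor 2500/500 = 5
Product of known-step factors = 2500
Overall factor = 8.00 × 10^6 CFU/mL / (320 CFU/mL) = 25000
x = 25000 / 2500 = 10.0

10.0-fold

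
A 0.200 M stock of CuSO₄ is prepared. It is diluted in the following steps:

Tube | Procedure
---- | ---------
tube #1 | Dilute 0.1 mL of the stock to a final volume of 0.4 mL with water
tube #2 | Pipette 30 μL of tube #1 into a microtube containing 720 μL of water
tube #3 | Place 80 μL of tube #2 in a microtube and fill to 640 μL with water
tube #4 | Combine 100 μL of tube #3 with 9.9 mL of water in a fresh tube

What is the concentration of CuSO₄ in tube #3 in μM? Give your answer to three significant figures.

250 μM

Step 1: 0.1 mL brought to 0.4 mL → factor 0.4/0.1 = 4
Step 2: 30 μL + 720 μL = 750 μL total → factor 750/30 = 25
Step 3: 80 μL brought to 640 μL → factor 640/80 = 8
Dilution factor through tube #3 = 4 × 25 × 8 = 800
[tube #3] = 0.200 M / 800 = 0.0002500 M = 250 μM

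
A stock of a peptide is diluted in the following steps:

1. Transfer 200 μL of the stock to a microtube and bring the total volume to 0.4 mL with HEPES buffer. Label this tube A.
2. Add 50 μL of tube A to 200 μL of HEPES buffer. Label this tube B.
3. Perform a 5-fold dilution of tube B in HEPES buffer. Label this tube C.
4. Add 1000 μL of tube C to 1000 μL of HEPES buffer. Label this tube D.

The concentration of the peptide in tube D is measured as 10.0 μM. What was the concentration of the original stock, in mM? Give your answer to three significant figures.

Step 1: 200 μL brought to 0.4 mL → factor 400/200 = 2
Step 2: 50 μL + 200 μL = 250 μL total → factor 250/50 = 5
Step 3: 5-fold → factor 5
Step 4: 1000 μL + 1000 μL = 2000 μL total → factor 2000/1000 = 2
Overall dilution factor = 2 × 5 × 5 × 2 = 100
Stock = 10.0 μM × 100 = 1000 μM = 1.00 mM

1.00 mM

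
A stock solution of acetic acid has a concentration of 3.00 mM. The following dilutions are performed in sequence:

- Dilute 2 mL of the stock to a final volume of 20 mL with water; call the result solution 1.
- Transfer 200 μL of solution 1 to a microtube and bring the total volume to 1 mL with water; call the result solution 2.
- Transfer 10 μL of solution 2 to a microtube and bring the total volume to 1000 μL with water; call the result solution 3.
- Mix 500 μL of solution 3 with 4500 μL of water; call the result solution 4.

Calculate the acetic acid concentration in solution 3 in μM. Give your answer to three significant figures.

0.600 μM

Step 1: 2 mL brought to 20 mL → factor 20/2 = 10
Step 2: 200 μL brought to 1 mL → factor 1000/200 = 5
Step 3: 10 μL brought to 1000 μL → factor 1000/10 = 100
Dilution factor through solution 3 = 10 × 5 × 100 = 5000
[solution 3] = 3.00 mM / 5000 = 0.0006000 mM = 0.600 μM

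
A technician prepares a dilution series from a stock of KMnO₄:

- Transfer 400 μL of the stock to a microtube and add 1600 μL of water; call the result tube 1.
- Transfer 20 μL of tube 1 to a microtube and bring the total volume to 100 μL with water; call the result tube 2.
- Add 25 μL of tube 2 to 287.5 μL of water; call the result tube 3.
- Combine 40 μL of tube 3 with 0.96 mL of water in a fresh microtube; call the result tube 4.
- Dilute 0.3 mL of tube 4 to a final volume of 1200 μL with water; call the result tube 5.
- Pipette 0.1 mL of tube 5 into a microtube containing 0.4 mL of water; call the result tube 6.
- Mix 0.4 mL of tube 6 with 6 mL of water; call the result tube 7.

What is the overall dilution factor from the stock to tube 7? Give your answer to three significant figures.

Step 1: 400 μL + 1600 μL = 2000 μL total → factor 2000/400 = 5
Step 2: 20 μL brought to 100 μL → factor 100/20 = 5
Step 3: 25 μL + 287.5 μL = 312.5 μL total → factor 312.5/25 = 12.5
Step 4: 40 μL + 0.96 mL = 1000 μL total → factor 1000/40 = 25
Step 5: 0.3 mL brought to 1200 μL → factor 1.2/0.3 = 4
Step 6: 0.1 mL + 0.4 mL = 0.5 mL total → factor 0.5/0.1 = 5
Step 7: 0.4 mL + 6 mL = 6.4 mL total → factor 6.4/0.4 = 16
Overall dilution factor = 5 × 5 × 12.5 × 25 × 4 × 5 × 16 = 2.5 × 10^6

2.50 × 10^6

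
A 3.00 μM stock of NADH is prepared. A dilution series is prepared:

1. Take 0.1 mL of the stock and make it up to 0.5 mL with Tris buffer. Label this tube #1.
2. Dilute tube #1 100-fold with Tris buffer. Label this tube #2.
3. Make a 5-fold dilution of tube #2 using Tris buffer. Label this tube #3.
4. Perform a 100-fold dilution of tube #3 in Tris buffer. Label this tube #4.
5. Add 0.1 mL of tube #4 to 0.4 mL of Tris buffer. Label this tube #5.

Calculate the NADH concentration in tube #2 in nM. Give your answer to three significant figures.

Step 1: 0.1 mL brought to 0.5 mL → factor 0.5/0.1 = 5
Step 2: 100-fold → factor 100
Dilution factor through tube #2 = 5 × 100 = 500
[tube #2] = 3.00 μM / 500 = 0.006000 μM = 6.00 nM

6.00 nM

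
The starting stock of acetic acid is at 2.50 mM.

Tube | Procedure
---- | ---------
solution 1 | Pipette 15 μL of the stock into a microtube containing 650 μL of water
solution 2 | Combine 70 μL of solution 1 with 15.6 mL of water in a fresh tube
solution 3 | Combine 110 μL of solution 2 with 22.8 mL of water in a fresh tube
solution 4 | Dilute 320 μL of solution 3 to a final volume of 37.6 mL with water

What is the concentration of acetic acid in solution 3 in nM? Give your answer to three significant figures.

Step 1: 15 μL + 650 μL = 665 μL total → factor 665/15 = 44.333
Step 2: 70 μL + 15.6 mL = 15670 μL total → factor 15670/70 = 223.86
Step 3: 110 μL + 22.8 mL = 22910 μL total → factor 22910/110 = 208.27
Dilution factor through solution 3 = 44.333 × 223.86 × 208.27 = 2.067 × 10^6
[solution 3] = 2.50 mM / 2.067 × 10^6 = 1.210 × 10^-6 mM = 1.21 nM

1.21 nM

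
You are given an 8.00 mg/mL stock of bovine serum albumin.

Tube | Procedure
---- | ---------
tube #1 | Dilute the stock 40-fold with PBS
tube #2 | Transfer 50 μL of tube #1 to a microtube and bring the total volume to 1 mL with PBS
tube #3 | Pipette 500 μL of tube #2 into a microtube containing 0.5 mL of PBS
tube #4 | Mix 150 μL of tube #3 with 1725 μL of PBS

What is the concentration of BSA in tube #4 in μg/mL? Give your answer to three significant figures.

Step 1: 40-fold → factor 40
Step 2: 50 μL brought to 1 mL → factor 1000/50 = 20
Step 3: 500 μL + 0.5 mL = 1000 μL total → factor 1000/500 = 2
Step 4: 150 μL + 1725 μL = 1875 μL total → factor 1875/150 = 12.5
Overall dilution factor = 40 × 20 × 2 × 12.5 = 20000
Final = 8.00 mg/mL / 20000 = 0.0004000 mg/mL = 0.400 μg/mL

0.400 μg/mL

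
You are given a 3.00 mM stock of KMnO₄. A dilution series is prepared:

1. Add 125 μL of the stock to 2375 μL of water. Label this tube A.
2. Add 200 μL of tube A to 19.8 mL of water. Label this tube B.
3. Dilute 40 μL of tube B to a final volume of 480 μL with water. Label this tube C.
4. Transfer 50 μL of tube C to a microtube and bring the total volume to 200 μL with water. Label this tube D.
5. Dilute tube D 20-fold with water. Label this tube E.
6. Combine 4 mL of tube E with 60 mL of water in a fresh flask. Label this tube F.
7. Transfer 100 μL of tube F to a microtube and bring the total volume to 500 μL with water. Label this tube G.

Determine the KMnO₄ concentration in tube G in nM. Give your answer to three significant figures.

Step 1: 125 μL + 2375 μL = 2500 μL total → factor 2500/125 = 20
Step 2: 200 μL + 19.8 mL = 20000 μL total → factor 20000/200 = 100
Step 3: 40 μL brought to 480 μL → factor 480/40 = 12
Step 4: 50 μL brought to 200 μL → factor 200/50 = 4
Step 5: 20-fold → factor 20
Step 6: 4 mL + 60 mL = 64 mL total → factor 64/4 = 16
Step 7: 100 μL brought to 500 μL → factor 500/100 = 5
Overall dilution factor = 20 × 100 × 12 × 4 × 20 × 16 × 5 = 1.536 × 10^8
Final = 3.00 mM / 1.536 × 10^8 = 1.953 × 10^-8 mM = 0.0195 nM

0.0195 nM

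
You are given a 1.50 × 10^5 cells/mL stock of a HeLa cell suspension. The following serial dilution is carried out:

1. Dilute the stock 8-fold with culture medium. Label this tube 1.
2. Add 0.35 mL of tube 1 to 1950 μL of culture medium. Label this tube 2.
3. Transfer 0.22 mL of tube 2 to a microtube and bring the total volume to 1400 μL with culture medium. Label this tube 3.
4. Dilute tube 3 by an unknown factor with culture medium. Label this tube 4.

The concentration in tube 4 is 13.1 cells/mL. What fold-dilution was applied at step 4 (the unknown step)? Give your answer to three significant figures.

Step 1: 8-fold → factor 8
Step 2: 0.35 mL + 1950 μL = 2.3 mL total → factor 2.3/0.35 = 6.5714
Step 3: 0.22 mL brought to 1400 μL → factor 1.4/0.22 = 6.3636
Step 4: unknown factor x
Product of known-step factors = 334.55
Overall factor = 1.50 × 10^5 cells/mL / (13.1 cells/mL) = 11450
x = 11450 / 334.55 = 34.2

34.2-fold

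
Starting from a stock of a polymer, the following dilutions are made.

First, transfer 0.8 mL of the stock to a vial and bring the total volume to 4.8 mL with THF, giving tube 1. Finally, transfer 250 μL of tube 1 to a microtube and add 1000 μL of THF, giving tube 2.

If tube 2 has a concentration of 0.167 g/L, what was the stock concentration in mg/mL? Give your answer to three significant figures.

5.01 mg/mL

Step 1: 0.8 mL brought to 4.8 mL → factor 4.8/0.8 = 6
Step 2: 250 μL + 1000 μL = 1250 μL total → factor 1250/250 = 5
Overall dilution factor = 6 × 5 = 30
Stock = 0.167 g/L × 30 = 5.010 g/L = 5.01 mg/mL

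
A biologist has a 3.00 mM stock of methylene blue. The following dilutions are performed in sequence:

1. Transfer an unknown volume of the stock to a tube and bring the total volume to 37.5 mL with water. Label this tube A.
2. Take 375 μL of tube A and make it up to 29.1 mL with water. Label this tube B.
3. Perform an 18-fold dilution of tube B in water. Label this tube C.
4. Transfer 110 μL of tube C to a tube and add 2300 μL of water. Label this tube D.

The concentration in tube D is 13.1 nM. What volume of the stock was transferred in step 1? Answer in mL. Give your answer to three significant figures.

Step 1: v brought to 37.5 mL → factor = 37.5 mL/v
Step 2: 375 μL brought to 29.1 mL → factor 29100/375 = 77.6
Step 3: 18-fold → factor 18
Step 4: 110 μL + 2300 μL = 2410 μL total → factor 2410/110 = 21.909
Product of known-step factors = 30603
Overall factor = 3.00 mM / (13.1 nM) = 2.2901 × 10^5
Step-1 factor = 2.2901 × 10^5 / 30603 = 7.4833
v = 37.5 mL / 7.4833 = 5.01 mL

5.01 mL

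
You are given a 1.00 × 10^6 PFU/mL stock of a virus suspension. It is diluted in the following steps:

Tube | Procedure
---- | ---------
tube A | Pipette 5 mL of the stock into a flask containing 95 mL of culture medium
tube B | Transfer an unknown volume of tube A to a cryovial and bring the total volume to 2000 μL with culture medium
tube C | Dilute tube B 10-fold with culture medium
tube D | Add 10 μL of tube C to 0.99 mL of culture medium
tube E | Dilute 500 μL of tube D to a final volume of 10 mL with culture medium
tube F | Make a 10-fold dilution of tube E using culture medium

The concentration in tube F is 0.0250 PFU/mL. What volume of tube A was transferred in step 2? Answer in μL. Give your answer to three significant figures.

200 μL

Step 1: 5 mL + 95 mL = 100 mL total → factor 100/5 = 20
Step 2: v brought to 2000 μL → factor = 2000 μL/v
Step 3: 10-fold → factor 10
Step 4: 10 μL + 0.99 mL = 1000 μL total → factor 1000/10 = 100
Step 5: 500 μL brought to 10 mL → factor 10000/500 = 20
Step 6: 10-fold → factor 10
Product of known-step factors = 4 × 10^6
Overall factor = 1.00 × 10^6 PFU/mL / (0.0250 PFU/mL) = 4 × 10^7
Step-2 factor = 4 × 10^7 / 4 × 10^6 = 10
v = 2000 μL / 10 = 200 μL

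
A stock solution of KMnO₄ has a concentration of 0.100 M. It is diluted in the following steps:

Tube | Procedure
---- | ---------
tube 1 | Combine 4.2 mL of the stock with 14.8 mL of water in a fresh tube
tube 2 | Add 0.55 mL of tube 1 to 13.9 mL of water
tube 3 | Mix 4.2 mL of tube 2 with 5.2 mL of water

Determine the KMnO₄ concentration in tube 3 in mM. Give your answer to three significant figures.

Step 1: 4.2 mL + 14.8 mL = 19 mL total → factor 19/4.2 = 4.5238
Step 2: 0.55 mL + 13.9 mL = 14.45 mL total → factor 14.45/0.55 = 26.273
Step 3: 4.2 mL + 5.2 mL = 9.4 mL total → factor 9.4/4.2 = 2.2381
Overall dilution factor = 4.5238 × 26.273 × 2.2381 = 266
Final = 0.100 M / 266 = 0.0003759 M = 0.376 mM

0.376 mM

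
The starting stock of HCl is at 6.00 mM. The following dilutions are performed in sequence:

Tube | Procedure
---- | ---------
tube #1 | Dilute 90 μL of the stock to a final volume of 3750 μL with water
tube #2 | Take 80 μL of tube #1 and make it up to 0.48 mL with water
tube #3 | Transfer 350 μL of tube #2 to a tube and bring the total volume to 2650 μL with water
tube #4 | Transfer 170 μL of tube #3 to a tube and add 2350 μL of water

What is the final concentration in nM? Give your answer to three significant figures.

214 nM

Step 1: 90 μL brought to 3750 μL → factor 3750/90 = 41.667
Step 2: 80 μL brought to 0.48 mL → factor 480/80 = 6
Step 3: 350 μL brought to 2650 μL → factor 2650/350 = 7.5714
Step 4: 170 μL + 2350 μL = 2520 μL total → factor 2520/170 = 14.824
Overall dilution factor = 41.667 × 6 × 7.5714 × 14.824 = 28059
Final = 6.00 mM / 28059 = 0.0002138 mM = 214 nM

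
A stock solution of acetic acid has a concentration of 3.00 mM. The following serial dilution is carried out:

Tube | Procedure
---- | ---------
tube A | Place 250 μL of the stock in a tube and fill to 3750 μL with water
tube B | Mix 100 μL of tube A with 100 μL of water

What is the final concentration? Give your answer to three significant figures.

Step 1: 250 μL brought to 3750 μL → factor 3750/250 = 15
Step 2: 100 μL + 100 μL = 200 μL total → factor 200/100 = 2
Overall dilution factor = 15 × 2 = 30
Final = 3.00 mM / 30 = 0.100 mM

0.100 mM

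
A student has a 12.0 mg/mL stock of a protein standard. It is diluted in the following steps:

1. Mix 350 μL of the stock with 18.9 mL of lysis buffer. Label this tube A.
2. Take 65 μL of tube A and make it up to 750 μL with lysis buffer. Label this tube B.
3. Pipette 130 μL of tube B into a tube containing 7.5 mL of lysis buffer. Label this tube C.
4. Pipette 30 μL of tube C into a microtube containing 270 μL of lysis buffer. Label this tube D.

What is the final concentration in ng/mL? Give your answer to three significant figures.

32.2 ng/mL

Step 1: 350 μL + 18.9 mL = 19250 μL total → factor 19250/350 = 55
Step 2: 65 μL brought to 750 μL → factor 750/65 = 11.538
Step 3: 130 μL + 7.5 mL = 7630 μL total → factor 7630/130 = 58.692
Step 4: 30 μL + 270 μL = 300 μL total → factor 300/30 = 10
Overall dilution factor = 55 × 11.538 × 58.692 × 10 = 3.7247 × 10^5
Final = 12.0 mg/mL / 3.7247 × 10^5 = 3.222 × 10^-5 mg/mL = 32.2 ng/mL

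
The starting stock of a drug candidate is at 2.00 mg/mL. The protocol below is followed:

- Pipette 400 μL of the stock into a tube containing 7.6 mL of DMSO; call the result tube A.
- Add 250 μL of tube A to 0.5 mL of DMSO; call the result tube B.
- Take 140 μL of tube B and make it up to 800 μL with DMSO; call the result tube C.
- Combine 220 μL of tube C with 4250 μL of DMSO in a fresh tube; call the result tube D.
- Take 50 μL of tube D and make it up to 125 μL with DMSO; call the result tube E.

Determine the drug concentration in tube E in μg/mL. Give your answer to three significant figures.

Step 1: 400 μL + 7.6 mL = 8000 μL total → factor 8000/400 = 20
Step 2: 250 μL + 0.5 mL = 750 μL total → factor 750/250 = 3
Step 3: 140 μL brought to 800 μL → factor 800/140 = 5.7143
Step 4: 220 μL + 4250 μL = 4470 μL total → factor 4470/220 = 20.318
Step 5: 50 μL brought to 125 μL → factor 125/50 = 2.5
Overall dilution factor = 20 × 3 × 5.7143 × 20.318 × 2.5 = 17416
Final = 2.00 mg/mL / 17416 = 0.0001148 mg/mL = 0.115 μg/mL

0.115 μg/mL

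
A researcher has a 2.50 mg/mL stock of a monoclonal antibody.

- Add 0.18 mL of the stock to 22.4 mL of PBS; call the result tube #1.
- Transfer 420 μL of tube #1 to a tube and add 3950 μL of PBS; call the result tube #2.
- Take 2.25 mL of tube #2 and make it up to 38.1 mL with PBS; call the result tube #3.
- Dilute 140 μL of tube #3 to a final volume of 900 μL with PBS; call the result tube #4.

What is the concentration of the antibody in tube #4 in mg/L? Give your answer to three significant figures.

0.0176 mg/L

Step 1: 0.18 mL + 22.4 mL = 22.58 mL total → factor 22.58/0.18 = 125.44
Step 2: 420 μL + 3950 μL = 4370 μL total → factor 4370/420 = 10.405
Step 3: 2.25 mL brought to 38.1 mL → factor 38.1/2.25 = 16.933
Step 4: 140 μL brought to 900 μL → factor 900/140 = 6.4286
Dilution factor through tube #4 = 125.44 × 10.405 × 16.933 × 6.4286 = 1.4208 × 10^5
[tube #4] = 2.50 mg/mL / 1.4208 × 10^5 = 1.760 × 10^-5 mg/mL = 0.0176 mg/L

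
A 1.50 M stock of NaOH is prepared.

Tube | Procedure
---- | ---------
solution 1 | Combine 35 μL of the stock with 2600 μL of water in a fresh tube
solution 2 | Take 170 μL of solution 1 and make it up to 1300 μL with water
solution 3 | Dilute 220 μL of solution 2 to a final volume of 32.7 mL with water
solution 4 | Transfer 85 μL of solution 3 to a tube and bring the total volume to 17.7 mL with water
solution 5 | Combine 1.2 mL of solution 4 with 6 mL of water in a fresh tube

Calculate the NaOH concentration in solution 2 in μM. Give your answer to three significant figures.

2.61 × 10^3 μM

Step 1: 35 μL + 2600 μL = 2635 μL total → factor 2635/35 = 75.286
Step 2: 170 μL brought to 1300 μL → factor 1300/170 = 7.6471
Dilution factor through solution 2 = 75.286 × 7.6471 = 575.71
[solution 2] = 1.50 M / 575.71 = 0.002605 M = 2.61 × 10^3 μM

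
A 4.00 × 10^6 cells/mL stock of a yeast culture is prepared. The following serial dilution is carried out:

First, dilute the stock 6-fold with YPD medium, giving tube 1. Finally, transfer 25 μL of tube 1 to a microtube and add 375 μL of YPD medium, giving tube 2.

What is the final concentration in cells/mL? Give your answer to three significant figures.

4.17 × 10^4 cells/mL

Step 1: 6-fold → factor 6
Step 2: 25 μL + 375 μL = 400 μL total → factor 400/25 = 16
Overall dilution factor = 6 × 16 = 96
Final = 4.00 × 10^6 cells/mL / 96 = 4.17 × 10^4 cells/mL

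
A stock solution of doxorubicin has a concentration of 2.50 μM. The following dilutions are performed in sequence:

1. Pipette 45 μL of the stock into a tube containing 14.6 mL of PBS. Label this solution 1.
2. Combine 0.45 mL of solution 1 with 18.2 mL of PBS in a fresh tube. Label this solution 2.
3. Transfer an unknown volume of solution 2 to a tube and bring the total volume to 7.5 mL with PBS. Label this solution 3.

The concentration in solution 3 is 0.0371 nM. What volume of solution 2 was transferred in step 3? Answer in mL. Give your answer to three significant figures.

1.50 mL

Step 1: 45 μL + 14.6 mL = 14645 μL total → factor 14645/45 = 325.44
Step 2: 0.45 mL + 18.2 mL = 18.65 mL total → factor 18.65/0.45 = 41.444
Step 3: v brought to 7.5 mL → factor = 7.5 mL/v
Product of known-step factors = 13488
Overall factor = 2.50 μM / (0.0371 nM) = 67385
Step-3 factor = 67385 / 13488 = 4.996
v = 7.5 mL / 4.996 = 1.50 mL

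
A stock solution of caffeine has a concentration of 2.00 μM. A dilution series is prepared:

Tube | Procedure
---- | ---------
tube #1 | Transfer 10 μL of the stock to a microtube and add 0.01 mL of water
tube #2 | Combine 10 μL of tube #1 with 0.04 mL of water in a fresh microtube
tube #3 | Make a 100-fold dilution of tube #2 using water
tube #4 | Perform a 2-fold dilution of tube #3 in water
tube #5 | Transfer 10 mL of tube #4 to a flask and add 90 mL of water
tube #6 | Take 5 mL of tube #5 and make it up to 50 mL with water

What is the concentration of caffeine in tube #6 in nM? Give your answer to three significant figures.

0.0100 nM

Step 1: 10 μL + 0.01 mL = 20 μL total → factor 20/10 = 2
Step 2: 10 μL + 0.04 mL = 50 μL total → factor 50/10 = 5
Step 3: 100-fold → factor 100
Step 4: 2-fold → factor 2
Step 5: 10 mL + 90 mL = 100 mL total → factor 100/10 = 10
Step 6: 5 mL brought to 50 mL → factor 50/5 = 10
Overall dilution factor = 2 × 5 × 100 × 2 × 10 × 10 = 2 × 10^5
Final = 2.00 μM / 2 × 10^5 = 1.000 × 10^-5 μM = 0.0100 nM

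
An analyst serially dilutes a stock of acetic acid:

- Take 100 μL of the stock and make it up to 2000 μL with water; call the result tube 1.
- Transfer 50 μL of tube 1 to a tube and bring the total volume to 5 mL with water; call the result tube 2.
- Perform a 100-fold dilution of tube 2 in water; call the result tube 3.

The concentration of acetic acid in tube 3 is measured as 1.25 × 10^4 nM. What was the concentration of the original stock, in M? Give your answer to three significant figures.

2.50 M

Step 1: 100 μL brought to 2000 μL → factor 2000/100 = 20
Step 2: 50 μL brought to 5 mL → factor 5000/50 = 100
Step 3: 100-fold → factor 100
Overall dilution factor = 20 × 100 × 100 = 2 × 10^5
Stock = 1.25 × 10^4 nM × 2 × 10^5 = 2.500 × 10^9 nM = 2.50 M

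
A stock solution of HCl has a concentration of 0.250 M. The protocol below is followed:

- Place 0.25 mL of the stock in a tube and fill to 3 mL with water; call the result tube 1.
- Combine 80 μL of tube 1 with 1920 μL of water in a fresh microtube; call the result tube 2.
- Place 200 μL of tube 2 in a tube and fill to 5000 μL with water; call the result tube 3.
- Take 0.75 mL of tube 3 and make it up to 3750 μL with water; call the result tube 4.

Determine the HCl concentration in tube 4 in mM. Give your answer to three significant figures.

0.00667 mM

Step 1: 0.25 mL brought to 3 mL → factor 3/0.25 = 12
Step 2: 80 μL + 1920 μL = 2000 μL total → factor 2000/80 = 25
Step 3: 200 μL brought to 5000 μL → factor 5000/200 = 25
Step 4: 0.75 mL brought to 3750 μL → factor 3.75/0.75 = 5
Overall dilution factor = 12 × 25 × 25 × 5 = 37500
Final = 0.250 M / 37500 = 6.667 × 10^-6 M = 0.00667 mM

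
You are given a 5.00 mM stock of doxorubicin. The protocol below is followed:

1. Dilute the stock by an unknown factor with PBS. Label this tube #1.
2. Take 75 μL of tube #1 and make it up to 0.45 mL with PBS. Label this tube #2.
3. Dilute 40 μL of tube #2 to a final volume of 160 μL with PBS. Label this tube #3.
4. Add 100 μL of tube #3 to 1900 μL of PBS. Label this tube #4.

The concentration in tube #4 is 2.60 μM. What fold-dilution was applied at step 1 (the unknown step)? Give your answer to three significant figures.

4.01-fold

Step 1: unknown factor x
Step 2: 75 μL brought to 0.45 mL → factor 450/75 = 6
Step 3: 40 μL brought to 160 μL → factor 160/40 = 4
Step 4: 100 μL + 1900 μL = 2000 μL total → factor 2000/100 = 20
Product of known-step factors = 480
Overall factor = 5.00 mM / (2.60 μM) = 1923.1
x = 1923.1 / 480 = 4.01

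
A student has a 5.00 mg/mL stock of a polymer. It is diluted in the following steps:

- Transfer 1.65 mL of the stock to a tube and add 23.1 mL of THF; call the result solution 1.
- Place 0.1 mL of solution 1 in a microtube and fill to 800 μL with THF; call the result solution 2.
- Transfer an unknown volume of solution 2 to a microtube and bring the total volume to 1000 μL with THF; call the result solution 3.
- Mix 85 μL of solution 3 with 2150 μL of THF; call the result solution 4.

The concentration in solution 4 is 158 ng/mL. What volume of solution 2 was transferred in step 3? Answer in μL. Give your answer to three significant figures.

Step 1: 1.65 mL + 23.1 mL = 24.75 mL total → factor 24.75/1.65 = 15
Step 2: 0.1 mL brought to 800 μL → factor 0.8/0.1 = 8
Step 3: v brought to 1000 μL → factor = 1000 μL/v
Step 4: 85 μL + 2150 μL = 2235 μL total → factor 2235/85 = 26.294
Product of known-step factors = 3155.3
Overall factor = 5.00 mg/mL / (158 ng/mL) = 31646
Step-3 factor = 31646 / 3155.3 = 10.029
v = 1000 μL / 10.029 = 99.7 μL

99.7 μL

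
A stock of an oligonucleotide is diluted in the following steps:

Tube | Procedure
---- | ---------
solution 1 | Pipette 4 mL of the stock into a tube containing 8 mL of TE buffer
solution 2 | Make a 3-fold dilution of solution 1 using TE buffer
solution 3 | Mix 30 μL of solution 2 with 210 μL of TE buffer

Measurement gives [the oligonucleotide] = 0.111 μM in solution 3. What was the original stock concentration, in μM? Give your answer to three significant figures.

7.99 μM

Step 1: 4 mL + 8 mL = 12 mL total → factor 12/4 = 3
Step 2: 3-fold → factor 3
Step 3: 30 μL + 210 μL = 240 μL total → factor 240/30 = 8
Overall dilution factor = 3 × 3 × 8 = 72
Stock = 0.111 μM × 72 = 7.99 μM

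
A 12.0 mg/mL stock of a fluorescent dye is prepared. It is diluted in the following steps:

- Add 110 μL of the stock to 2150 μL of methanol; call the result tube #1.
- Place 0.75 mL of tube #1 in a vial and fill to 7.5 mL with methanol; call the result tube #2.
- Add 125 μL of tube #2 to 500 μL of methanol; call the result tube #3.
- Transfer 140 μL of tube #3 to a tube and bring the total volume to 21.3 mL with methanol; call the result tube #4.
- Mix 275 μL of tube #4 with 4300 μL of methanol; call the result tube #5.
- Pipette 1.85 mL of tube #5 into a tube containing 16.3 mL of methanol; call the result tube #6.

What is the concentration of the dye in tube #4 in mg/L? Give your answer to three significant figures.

0.0768 mg/L

Step 1: 110 μL + 2150 μL = 2260 μL total → factor 2260/110 = 20.545
Step 2: 0.75 mL brought to 7.5 mL → factor 7.5/0.75 = 10
Step 3: 125 μL + 500 μL = 625 μL total → factor 625/125 = 5
Step 4: 140 μL brought to 21.3 mL → factor 21300/140 = 152.14
Dilution factor through tube #4 = 20.545 × 10 × 5 × 152.14 = 1.5629 × 10^5
[tube #4] = 12.0 mg/mL / 1.5629 × 10^5 = 7.678 × 10^-5 mg/mL = 0.0768 mg/L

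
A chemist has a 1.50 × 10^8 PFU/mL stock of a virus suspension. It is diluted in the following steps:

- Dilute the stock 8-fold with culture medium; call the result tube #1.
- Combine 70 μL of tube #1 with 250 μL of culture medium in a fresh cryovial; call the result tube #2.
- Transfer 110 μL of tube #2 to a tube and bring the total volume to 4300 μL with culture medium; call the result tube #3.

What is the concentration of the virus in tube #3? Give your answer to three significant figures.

1.05 × 10^5 PFU/mL

Step 1: 8-fold → factor 8
Step 2: 70 μL + 250 μL = 320 μL total → factor 320/70 = 4.5714
Step 3: 110 μL brought to 4300 μL → factor 4300/110 = 39.091
Overall dilution factor = 8 × 4.5714 × 39.091 = 1429.6
Final = 1.50 × 10^8 PFU/mL / 1429.6 = 1.05 × 10^5 PFU/mL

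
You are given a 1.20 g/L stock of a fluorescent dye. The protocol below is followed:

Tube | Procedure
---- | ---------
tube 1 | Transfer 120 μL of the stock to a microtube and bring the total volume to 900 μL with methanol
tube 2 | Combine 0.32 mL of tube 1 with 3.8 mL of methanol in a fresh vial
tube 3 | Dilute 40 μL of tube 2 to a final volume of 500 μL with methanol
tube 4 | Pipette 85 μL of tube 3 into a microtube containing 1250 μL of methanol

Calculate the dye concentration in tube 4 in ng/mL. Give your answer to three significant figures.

Step 1: 120 μL brought to 900 μL → factor 900/120 = 7.5
Step 2: 0.32 mL + 3.8 mL = 4.12 mL total → factor 4.12/0.32 = 12.875
Step 3: 40 μL brought to 500 μL → factor 500/40 = 12.5
Step 4: 85 μL + 1250 μL = 1335 μL total → factor 1335/85 = 15.706
Dilution factor through tube 4 = 7.5 × 12.875 × 12.5 × 15.706 = 18957
[tube 4] = 1.20 g/L / 18957 = 6.330 × 10^-5 g/L = 63.3 ng/mL

63.3 ng/mL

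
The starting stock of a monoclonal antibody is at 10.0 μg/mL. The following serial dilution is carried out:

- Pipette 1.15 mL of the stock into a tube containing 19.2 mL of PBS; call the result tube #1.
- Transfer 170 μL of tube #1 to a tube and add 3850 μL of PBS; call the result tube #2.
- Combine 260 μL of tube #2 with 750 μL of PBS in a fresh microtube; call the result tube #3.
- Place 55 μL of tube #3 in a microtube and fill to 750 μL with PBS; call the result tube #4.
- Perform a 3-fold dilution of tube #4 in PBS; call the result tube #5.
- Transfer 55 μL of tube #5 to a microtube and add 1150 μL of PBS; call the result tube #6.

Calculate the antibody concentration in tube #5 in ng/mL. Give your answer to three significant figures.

Step 1: 1.15 mL + 19.2 mL = 20.35 mL total → factor 20.35/1.15 = 17.696
Step 2: 170 μL + 3850 μL = 4020 μL total → factor 4020/170 = 23.647
Step 3: 260 μL + 750 μL = 1010 μL total → factor 1010/260 = 3.8846
Step 4: 55 μL brought to 750 μL → factor 750/55 = 13.636
Step 5: 3-fold → factor 3
Dilution factor through tube #5 = 17.696 × 23.647 × 3.8846 × 13.636 × 3 = 66498
[tube #5] = 10.0 μg/mL / 66498 = 0.0001504 μg/mL = 0.150 ng/mL

0.150 ng/mL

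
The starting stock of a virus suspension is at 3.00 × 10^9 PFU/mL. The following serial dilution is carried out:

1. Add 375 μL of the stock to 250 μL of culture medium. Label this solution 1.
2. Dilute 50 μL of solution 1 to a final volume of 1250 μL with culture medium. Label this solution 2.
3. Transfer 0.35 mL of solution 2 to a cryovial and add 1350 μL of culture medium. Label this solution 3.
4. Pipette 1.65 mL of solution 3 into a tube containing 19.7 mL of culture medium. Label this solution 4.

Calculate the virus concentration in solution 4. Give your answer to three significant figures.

1.15 × 10^6 PFU/mL

Step 1: 375 μL + 250 μL = 625 μL total → factor 625/375 = 1.6667
Step 2: 50 μL brought to 1250 μL → factor 1250/50 = 25
Step 3: 0.35 mL + 1350 μL = 1.7 mL total → factor 1.7/0.35 = 4.8571
Step 4: 1.65 mL + 19.7 mL = 21.35 mL total → factor 21.35/1.65 = 12.939
Dilution factor through solution 4 = 1.6667 × 25 × 4.8571 × 12.939 = 2618.7
[solution 4] = 3.00 × 10^9 PFU/mL / 2618.7 = 1.15 × 10^6 PFU/mL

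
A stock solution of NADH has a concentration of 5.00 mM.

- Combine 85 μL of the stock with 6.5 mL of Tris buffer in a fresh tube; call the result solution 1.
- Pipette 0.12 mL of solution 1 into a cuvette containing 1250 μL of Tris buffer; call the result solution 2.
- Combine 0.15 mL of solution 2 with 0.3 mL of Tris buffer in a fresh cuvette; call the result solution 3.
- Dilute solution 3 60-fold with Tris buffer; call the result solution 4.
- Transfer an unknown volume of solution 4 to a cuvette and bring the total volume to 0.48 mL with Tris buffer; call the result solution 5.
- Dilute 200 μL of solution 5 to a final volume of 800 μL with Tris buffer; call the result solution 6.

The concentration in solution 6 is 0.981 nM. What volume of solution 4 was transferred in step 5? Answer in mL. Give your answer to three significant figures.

Step 1: 85 μL + 6.5 mL = 6585 μL total → factor 6585/85 = 77.471
Step 2: 0.12 mL + 1250 μL = 1.37 mL total → factor 1.37/0.12 = 11.417
Step 3: 0.15 mL + 0.3 mL = 0.45 mL total → factor 0.45/0.15 = 3
Step 4: 60-fold → factor 60
Step 5: v brought to 0.48 mL → factor = 0.48 mL/v
Step 6: 200 μL brought to 800 μL → factor 800/200 = 4
Product of known-step factors = 6.3681 × 10^5
Overall factor = 5.00 mM / (0.981 nM) = 5.0968 × 10^6
Step-5 factor = 5.0968 × 10^6 / 6.3681 × 10^5 = 8.0037
v = 0.48 mL / 8.0037 = 0.0600 mL

0.0600 mL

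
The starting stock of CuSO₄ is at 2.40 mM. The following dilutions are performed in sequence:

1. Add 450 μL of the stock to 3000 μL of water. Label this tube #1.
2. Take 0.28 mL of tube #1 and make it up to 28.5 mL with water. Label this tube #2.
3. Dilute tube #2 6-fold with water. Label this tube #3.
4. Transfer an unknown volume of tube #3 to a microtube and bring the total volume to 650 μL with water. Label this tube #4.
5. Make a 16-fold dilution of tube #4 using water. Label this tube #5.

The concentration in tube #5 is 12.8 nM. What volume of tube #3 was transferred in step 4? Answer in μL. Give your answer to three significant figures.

Step 1: 450 μL + 3000 μL = 3450 μL total → factor 3450/450 = 7.6667
Step 2: 0.28 mL brought to 28.5 mL → factor 28.5/0.28 = 101.79
Step 3: 6-fold → factor 6
Step 4: v brought to 650 μL → factor = 650 μL/v
Step 5: 16-fold → factor 16
Product of known-step factors = 74914
Overall factor = 2.40 mM / (12.8 nM) = 1.875 × 10^5
Step-4 factor = 1.875 × 10^5 / 74914 = 2.5029
v = 650 μL / 2.5029 = 260 μL

260 μL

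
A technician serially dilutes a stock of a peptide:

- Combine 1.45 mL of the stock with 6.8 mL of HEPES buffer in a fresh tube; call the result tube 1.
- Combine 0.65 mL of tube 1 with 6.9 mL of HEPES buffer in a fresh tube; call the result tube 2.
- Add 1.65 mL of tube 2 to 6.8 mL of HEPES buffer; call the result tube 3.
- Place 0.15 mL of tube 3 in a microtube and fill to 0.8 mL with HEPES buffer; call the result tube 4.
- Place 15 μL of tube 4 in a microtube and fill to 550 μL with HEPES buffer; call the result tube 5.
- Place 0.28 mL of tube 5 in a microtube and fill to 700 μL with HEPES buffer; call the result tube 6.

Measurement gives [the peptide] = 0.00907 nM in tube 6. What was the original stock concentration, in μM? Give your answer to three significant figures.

1.50 μM

Step 1: 1.45 mL + 6.8 mL = 8.25 mL total → factor 8.25/1.45 = 5.6897
Step 2: 0.65 mL + 6.9 mL = 7.55 mL total → factor 7.55/0.65 = 11.615
Step 3: 1.65 mL + 6.8 mL = 8.45 mL total → factor 8.45/1.65 = 5.1212
Step 4: 0.15 mL brought to 0.8 mL → factor 0.8/0.15 = 5.3333
Step 5: 15 μL brought to 550 μL → factor 550/15 = 36.667
Step 6: 0.28 mL brought to 700 μL → factor 0.7/0.28 = 2.5
Overall dilution factor = 5.6897 × 11.615 × 5.1212 × 5.3333 × 36.667 × 2.5 = 1.6546 × 10^5
Stock = 0.00907 nM × 1.6546 × 10^5 = 1501 nM = 1.50 μM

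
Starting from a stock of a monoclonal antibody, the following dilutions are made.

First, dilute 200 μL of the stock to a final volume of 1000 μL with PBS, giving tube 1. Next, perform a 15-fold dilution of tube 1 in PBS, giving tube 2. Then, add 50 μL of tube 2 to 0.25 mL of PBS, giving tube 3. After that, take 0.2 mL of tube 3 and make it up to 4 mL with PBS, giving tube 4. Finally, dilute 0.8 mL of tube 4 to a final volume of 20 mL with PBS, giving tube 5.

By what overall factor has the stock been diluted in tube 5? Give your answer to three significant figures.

2.25 × 10^5

Step 1: 200 μL brought to 1000 μL → factor 1000/200 = 5
Step 2: 15-fold → factor 15
Step 3: 50 μL + 0.25 mL = 300 μL total → factor 300/50 = 6
Step 4: 0.2 mL brought to 4 mL → factor 4/0.2 = 20
Step 5: 0.8 mL brought to 20 mL → factor 20/0.8 = 25
Overall dilution factor = 5 × 15 × 6 × 20 × 25 = 2.25 × 10^5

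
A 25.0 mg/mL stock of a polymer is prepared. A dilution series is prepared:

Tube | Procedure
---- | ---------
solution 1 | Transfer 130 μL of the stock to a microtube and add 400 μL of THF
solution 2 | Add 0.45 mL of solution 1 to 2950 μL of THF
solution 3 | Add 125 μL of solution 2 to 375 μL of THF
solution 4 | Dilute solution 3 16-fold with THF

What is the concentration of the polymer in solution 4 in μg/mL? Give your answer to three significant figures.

Step 1: 130 μL + 400 μL = 530 μL total → factor 530/130 = 4.0769
Step 2: 0.45 mL + 2950 μL = 3.4 mL total → factor 3.4/0.45 = 7.5556
Step 3: 125 μL + 375 μL = 500 μL total → factor 500/125 = 4
Step 4: 16-fold → factor 16
Overall dilution factor = 4.0769 × 7.5556 × 4 × 16 = 1971.4
Final = 25.0 mg/mL / 1971.4 = 0.01268 mg/mL = 12.7 μg/mL

12.7 μg/mL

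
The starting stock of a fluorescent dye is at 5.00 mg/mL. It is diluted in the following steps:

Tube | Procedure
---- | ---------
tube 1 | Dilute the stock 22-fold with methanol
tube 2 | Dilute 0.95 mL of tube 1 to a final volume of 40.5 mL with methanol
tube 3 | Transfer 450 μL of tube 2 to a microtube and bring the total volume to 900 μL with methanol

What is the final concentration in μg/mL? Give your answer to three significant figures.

Step 1: 22-fold → factor 22
Step 2: 0.95 mL brought to 40.5 mL → factor 40.5/0.95 = 42.632
Step 3: 450 μL brought to 900 μL → factor 900/450 = 2
Overall dilution factor = 22 × 42.632 × 2 = 1875.8
Final = 5.00 mg/mL / 1875.8 = 0.002666 mg/mL = 2.67 μg/mL

2.67 μg/mL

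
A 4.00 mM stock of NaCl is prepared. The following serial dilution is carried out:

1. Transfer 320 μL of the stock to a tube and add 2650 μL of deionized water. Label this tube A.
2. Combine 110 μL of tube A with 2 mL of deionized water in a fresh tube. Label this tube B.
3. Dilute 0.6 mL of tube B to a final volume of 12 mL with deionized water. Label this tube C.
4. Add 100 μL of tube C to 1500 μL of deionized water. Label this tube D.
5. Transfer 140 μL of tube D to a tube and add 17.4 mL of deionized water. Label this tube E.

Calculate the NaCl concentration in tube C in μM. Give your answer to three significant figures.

1.12 μM

Step 1: 320 μL + 2650 μL = 2970 μL total → factor 2970/320 = 9.2812
Step 2: 110 μL + 2 mL = 2110 μL total → factor 2110/110 = 19.182
Step 3: 0.6 mL brought to 12 mL → factor 12/0.6 = 20
Dilution factor through tube C = 9.2812 × 19.182 × 20 = 3560.6
[tube C] = 4.00 mM / 3560.6 = 0.001123 mM = 1.12 μM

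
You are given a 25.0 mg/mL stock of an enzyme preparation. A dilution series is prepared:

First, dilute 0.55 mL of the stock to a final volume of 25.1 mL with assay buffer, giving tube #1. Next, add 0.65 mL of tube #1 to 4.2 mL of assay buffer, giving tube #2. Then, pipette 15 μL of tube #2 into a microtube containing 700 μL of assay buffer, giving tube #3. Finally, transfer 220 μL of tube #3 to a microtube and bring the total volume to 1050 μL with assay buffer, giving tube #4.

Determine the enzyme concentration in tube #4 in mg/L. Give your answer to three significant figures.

Step 1: 0.55 mL brought to 25.1 mL → factor 25.1/0.55 = 45.636
Step 2: 0.65 mL + 4.2 mL = 4.85 mL total → factor 4.85/0.65 = 7.4615
Step 3: 15 μL + 700 μL = 715 μL total → factor 715/15 = 47.667
Step 4: 220 μL brought to 1050 μL → factor 1050/220 = 4.7727
Overall dilution factor = 45.636 × 7.4615 × 47.667 × 4.7727 = 77468
Final = 25.0 mg/mL / 77468 = 0.0003227 mg/mL = 0.323 mg/L

0.323 mg/L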